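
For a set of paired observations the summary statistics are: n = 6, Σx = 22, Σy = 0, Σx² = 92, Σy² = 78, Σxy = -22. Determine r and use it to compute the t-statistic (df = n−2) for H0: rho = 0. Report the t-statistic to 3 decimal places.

S_xy = nΣxy − ΣxΣy = 6·(-22) − 22·0 = -132 − 0 = -132
S_xx = nΣx² − (Σx)² = 6·92 − 22² = 552 − 484 = 68
S_yy = nΣy² − (Σy)² = 6·78 − 0² = 468 − 0 = 468
r = S_xy / √(S_xx·S_yy) = -132 / √(68·468) = -132 / √31824 = -132 / 178.3928 = -0.7399
t = r·√(n−2)/√(1−r²) = -0.7399·√4 / √(1−0.547452) = -1.479800 / 0.672717 = -2.200

-2.200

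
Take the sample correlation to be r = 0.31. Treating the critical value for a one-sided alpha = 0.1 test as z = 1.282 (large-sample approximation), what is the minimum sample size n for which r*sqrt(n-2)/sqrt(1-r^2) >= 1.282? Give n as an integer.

18

Need r·√(n−2)/√(1−r²) ≥ 1.282
√(n−2) ≥ 1.282·√(1−0.0961) / 0.31 = 1.282·0.950737 / 0.31 = 3.9318
n−2 ≥ 15.4591  ⇒  n ≥ 17.4591
Smallest integer n = 18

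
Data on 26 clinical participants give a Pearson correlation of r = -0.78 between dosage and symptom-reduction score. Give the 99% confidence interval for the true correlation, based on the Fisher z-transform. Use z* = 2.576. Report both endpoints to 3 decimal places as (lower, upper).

(-0.919, -0.469)

z_r = atanh(-0.78) = -1.045371;  SE = 1/√(n−3) = 1/√23 = 0.208514
z-limits: -1.045371 ± 2.576·0.208514 = -1.045371 ± 0.537132 = [-1.582503, -0.508239]
ρ-limits: (tanh -1.582503, tanh -0.508239) = (-0.919, -0.469)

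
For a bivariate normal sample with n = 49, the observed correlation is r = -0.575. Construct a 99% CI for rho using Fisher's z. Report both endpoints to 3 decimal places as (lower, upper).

z_r = atanh(-0.575) = -0.654961;  SE = 1/√(n−3) = 1/√46 = 0.147442
z-limits: -0.654961 ± 2.576·0.147442 = -0.654961 ± 0.379811 = [-1.034772, -0.275150]
ρ-limits: (tanh -1.034772, tanh -0.275150) = (-0.776, -0.268)

(-0.776, -0.268)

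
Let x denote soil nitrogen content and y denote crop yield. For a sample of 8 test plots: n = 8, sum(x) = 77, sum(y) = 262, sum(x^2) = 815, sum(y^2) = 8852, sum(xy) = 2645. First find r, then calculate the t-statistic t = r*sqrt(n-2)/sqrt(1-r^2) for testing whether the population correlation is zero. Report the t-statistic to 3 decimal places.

4.328

Numerator: nΣxy − (Σx)(Σy) = 8·2645 − (77)(262) = 986
Denominator: √[(nΣx²−(Σx)²)(nΣy²−(Σy)²)]
  nΣx²−(Σx)² = 8·815 − 5929 = 591;  nΣy²−(Σy)² = 8·8852 − 68644 = 2172
  √(591·2172) = √1283652 = 1132.9837
r = 986 / 1132.9837 = 0.8703
t = r·√(n−2)/√(1−r²) = 0.8703·√6 / √(1−0.757422) = 2.131791 / 0.492522 = 4.328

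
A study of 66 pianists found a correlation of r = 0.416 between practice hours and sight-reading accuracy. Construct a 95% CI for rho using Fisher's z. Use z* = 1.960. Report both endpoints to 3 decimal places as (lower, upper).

z_r = atanh(0.416) = 0.442845;  SE = 1/√(n−3) = 1/√63 = 0.125988
z-limits: 0.442845 ± 1.960·0.125988 = 0.442845 ± 0.246936 = [0.195909, 0.689781]
ρ-limits: (tanh 0.195909, tanh 0.689781) = (0.193, 0.598)

(0.193, 0.598)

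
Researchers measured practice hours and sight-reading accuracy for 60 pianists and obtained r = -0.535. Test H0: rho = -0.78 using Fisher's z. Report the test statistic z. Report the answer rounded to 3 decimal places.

z_r = atanh(-0.535) = -0.597124,  z_0 = atanh(-0.78) = -1.045371
SE = 1/√(n−3) = 1/√57 = 0.132453
z = (z_r − z_0)/SE = (-0.597124 − (-1.045371)) / 0.132453 = 0.448247 / 0.132453 = 3.384

3.384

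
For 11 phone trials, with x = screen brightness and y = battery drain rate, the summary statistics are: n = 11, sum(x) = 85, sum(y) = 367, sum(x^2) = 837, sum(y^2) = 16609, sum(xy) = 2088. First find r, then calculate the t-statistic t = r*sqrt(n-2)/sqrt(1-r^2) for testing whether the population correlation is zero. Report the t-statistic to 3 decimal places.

-4.709

S_xy = nΣxy − ΣxΣy = 11·2088 − 85·367 = 22968 − 31195 = -8227
S_xx = nΣx² − (Σx)² = 11·837 − 85² = 9207 − 7225 = 1982
S_yy = nΣy² − (Σy)² = 11·16609 − 367² = 182699 − 134689 = 48010
r = S_xy / √(S_xx·S_yy) = -8227 / √(1982·48010) = -8227 / √95155820 = -8227 / 9754.7845 = -0.8434
t = r·√(n−2)/√(1−r²) = -0.8434·√9 / √(1−0.711324) = -2.530200 / 0.537286 = -4.709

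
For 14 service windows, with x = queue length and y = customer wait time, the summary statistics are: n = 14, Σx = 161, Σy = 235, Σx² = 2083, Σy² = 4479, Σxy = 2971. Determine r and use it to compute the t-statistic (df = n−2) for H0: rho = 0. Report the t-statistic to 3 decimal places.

S_xy = nΣxy − ΣxΣy = 14·2971 − 161·235 = 41594 − 37835 = 3759
S_xx = nΣx² − (Σx)² = 14·2083 − 161² = 29162 − 25921 = 3241
S_yy = nΣy² − (Σy)² = 14·4479 − 235² = 62706 − 55225 = 7481
r = S_xy / √(S_xx·S_yy) = 3759 / √(3241·7481) = 3759 / √24245921 = 3759 / 4924.0147 = 0.7634
t = r·√(n−2)/√(1−r²) = 0.7634·√12 / √(1−0.582780) = 2.644495 / 0.645926 = 4.094

4.094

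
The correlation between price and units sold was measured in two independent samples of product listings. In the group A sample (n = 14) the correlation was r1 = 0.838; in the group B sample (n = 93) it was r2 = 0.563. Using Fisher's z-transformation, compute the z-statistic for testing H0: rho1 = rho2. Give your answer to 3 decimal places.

1.807

z1 = atanh(0.838) = 1.214418,  z2 = atanh(0.563) = 0.637215
SE = √(1/(n1−3) + 1/(n2−3)) = √(1/11 + 1/90) = √(0.0909091 + 0.0111111) = √0.1020202 = 0.319406
z = (z1 − z2)/SE = (1.214418 − 0.637215) / 0.319406 = 0.577203 / 0.319406 = 1.807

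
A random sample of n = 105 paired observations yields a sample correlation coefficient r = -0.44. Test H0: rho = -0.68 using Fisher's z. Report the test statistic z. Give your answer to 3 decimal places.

z_r = atanh(-0.44) = -0.472231,  z_0 = atanh(-0.68) = -0.829114
SE = 1/√(n−3) = 1/√102 = 0.099015
z = (z_r − z_0)/SE = (-0.472231 − (-0.829114)) / 0.099015 = 0.356883 / 0.099015 = 3.604

3.604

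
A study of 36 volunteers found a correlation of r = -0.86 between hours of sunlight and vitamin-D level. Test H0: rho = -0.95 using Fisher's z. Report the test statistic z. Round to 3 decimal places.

3.093

z_r = atanh(-0.86) = -1.293345,  z_0 = atanh(-0.95) = -1.831781
SE = 1/√(n−3) = 1/√33 = 0.174078
z = (z_r − z_0)/SE = (-1.293345 − (-1.831781)) / 0.174078 = 0.538436 / 0.174078 = 3.093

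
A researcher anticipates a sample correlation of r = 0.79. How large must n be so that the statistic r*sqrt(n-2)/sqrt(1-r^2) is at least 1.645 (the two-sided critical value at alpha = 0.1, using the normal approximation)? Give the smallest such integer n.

r√(n−2)/√(1−r²) ≥ 1.645  ⇔  n−2 ≥ (1.645)²·(1−r²)/r²
(1−r²)/r² = (1−0.6241)/0.6241 = 0.6023
n ≥ 2 + 2.706025·0.6023 = 2 + 1.6298 = 3.6298
⌈3.6298⌉ = 4

4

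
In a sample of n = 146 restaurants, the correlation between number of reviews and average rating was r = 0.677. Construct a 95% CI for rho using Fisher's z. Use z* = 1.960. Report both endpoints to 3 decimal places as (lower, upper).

(0.578, 0.756)

Fisher z: z_r = atanh(r) = ½·ln((1+0.677)/(1−0.677)) = 0.823555
SE(z) = 1/√(n−3) = 1/√143 = 0.083624
95% ⇒ z* = 1.960; margin = 1.960·0.083624 = 0.163903
CI on z-scale: (0.659652, 0.987458)
Back-transform: tanh(0.659652) = 0.578132, tanh(0.987458) = 0.756276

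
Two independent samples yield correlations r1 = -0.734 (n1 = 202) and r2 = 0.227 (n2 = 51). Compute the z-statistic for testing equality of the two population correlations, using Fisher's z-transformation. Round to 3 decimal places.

-7.266

Fisher z-transforms: z1 = atanh(-0.734) = -0.937345, z2 = atanh(0.227) = 0.231024; difference d = -1.168369
Var(d) = 1/199 + 1/48 = 0.0050251 + 0.0208333 = 0.0258584
z = d/√Var(d) = -1.168369 / √0.0258584 = -1.168369 / 0.160805 = -7.266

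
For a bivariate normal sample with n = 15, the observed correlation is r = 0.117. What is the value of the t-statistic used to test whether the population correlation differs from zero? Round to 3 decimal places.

t = r·√(n−2) / √(1−r²) with r = 0.117, n = 15
  = 0.117·√13 / √(1 − 0.013689)
  = 0.117·3.605551 / 0.993132
  = 0.421849 / 0.993132 = 0.425

0.425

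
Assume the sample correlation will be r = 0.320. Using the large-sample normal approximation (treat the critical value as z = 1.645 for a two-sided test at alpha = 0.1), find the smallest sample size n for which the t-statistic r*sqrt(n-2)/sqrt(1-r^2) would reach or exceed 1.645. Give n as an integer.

26

Need r·√(n−2)/√(1−r²) ≥ 1.645
√(n−2) ≥ 1.645·√(1−0.102400) / 0.320 = 1.645·0.947418 / 0.320 = 4.8703
n−2 ≥ 23.7198  ⇒  n ≥ 25.7198
Smallest integer n = 26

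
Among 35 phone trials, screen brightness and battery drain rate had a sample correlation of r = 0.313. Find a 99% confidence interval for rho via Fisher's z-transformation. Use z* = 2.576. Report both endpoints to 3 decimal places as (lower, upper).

(-0.131, 0.652)

Fisher z: z_r = atanh(r) = ½·ln((1+0.313)/(1−0.313)) = 0.323868
SE(z) = 1/√(n−3) = 1/√32 = 0.176777
99% ⇒ z* = 2.576; margin = 2.576·0.176777 = 0.455378
CI on z-scale: (-0.131510, 0.779246)
Back-transform: tanh(-0.131510) = -0.130757, tanh(0.779246) = 0.652274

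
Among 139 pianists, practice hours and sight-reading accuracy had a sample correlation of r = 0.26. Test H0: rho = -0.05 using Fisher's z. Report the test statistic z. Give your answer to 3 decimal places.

3.687

z_r = atanh(0.26) = 0.266108,  z_0 = atanh(-0.05) = -0.050042
SE = 1/√(n−3) = 1/√136 = 0.085749
z = (z_r − z_0)/SE = (0.266108 − (-0.050042)) / 0.085749 = 0.316150 / 0.085749 = 3.687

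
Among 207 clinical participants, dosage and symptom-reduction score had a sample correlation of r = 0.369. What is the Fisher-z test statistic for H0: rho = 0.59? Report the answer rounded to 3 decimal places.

-4.148

Fisher z: atanh(0.369) = 0.387265, atanh(0.59) = 0.677666
z = (z_r − z_0)·√(n−3) = (0.387265 − 0.677666)·√204 = -0.290401 · 14.282857 = -4.148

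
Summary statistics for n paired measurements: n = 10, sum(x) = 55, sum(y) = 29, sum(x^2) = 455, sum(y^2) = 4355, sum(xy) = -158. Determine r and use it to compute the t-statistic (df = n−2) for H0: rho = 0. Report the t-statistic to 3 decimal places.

-1.210

S_xy = nΣxy − ΣxΣy = 10·(-158) − 55·29 = -1580 − 1595 = -3175
S_xx = nΣx² − (Σx)² = 10·455 − 55² = 4550 − 3025 = 1525
S_yy = nΣy² − (Σy)² = 10·4355 − 29² = 43550 − 841 = 42709
r = S_xy / √(S_xx·S_yy) = -3175 / √(1525·42709) = -3175 / √65131225 = -3175 / 8070.3919 = -0.3934
t = r·√(n−2)/√(1−r²) = -0.3934·√8 / √(1−0.154764) = -1.112703 / 0.919367 = -1.210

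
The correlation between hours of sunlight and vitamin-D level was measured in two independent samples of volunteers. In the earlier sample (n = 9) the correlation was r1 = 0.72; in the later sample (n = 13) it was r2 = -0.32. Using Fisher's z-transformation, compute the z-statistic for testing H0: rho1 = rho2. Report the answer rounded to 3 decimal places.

2.400

Fisher z-transforms: z1 = atanh(0.72) = 0.907645, z2 = atanh(-0.32) = -0.331647; difference d = 1.239292
Var(d) = 1/6 + 1/10 = 0.1666667 + 0.1000000 = 0.2666667
z = d/√Var(d) = 1.239292 / √0.2666667 = 1.239292 / 0.516398 = 2.400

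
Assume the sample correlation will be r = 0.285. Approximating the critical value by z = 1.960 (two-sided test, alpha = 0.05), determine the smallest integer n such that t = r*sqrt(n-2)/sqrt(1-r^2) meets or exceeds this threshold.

46

Need r·√(n−2)/√(1−r²) ≥ 1.960
√(n−2) ≥ 1.960·√(1−0.081225) / 0.285 = 1.960·0.958528 / 0.285 = 6.5920
n−2 ≥ 43.4545  ⇒  n ≥ 45.4545
Smallest integer n = 46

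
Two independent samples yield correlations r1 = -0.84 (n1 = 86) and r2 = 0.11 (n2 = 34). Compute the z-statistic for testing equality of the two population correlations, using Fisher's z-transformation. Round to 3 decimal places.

Fisher z-transforms: z1 = atanh(-0.84) = -1.221174, z2 = atanh(0.11) = 0.110447; difference d = -1.331621
Var(d) = 1/83 + 1/31 = 0.0120482 + 0.0322581 = 0.0443063
z = d/√Var(d) = -1.331621 / √0.0443063 = -1.331621 / 0.210491 = -6.326

-6.326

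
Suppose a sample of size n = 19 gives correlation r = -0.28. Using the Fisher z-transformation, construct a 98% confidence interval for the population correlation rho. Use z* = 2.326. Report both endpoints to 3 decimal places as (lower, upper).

Fisher z: z_r = atanh(r) = ½·ln((1+(-0.28))/(1−(-0.28))) = -0.287682
SE(z) = 1/√(n−3) = 1/√16 = 0.250000
98% ⇒ z* = 2.326; margin = 2.326·0.250000 = 0.581500
CI on z-scale: (-0.869182, 0.293818)
Back-transform: tanh(-0.869182) = -0.700958, tanh(0.293818) = 0.285645

(-0.701, 0.286)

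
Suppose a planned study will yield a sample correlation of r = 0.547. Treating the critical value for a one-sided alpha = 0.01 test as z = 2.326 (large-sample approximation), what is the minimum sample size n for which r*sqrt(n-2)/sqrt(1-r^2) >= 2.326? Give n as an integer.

r√(n−2)/√(1−r²) ≥ 2.326  ⇔  n−2 ≥ (2.326)²·(1−r²)/r²
(1−r²)/r² = (1−0.299209)/0.299209 = 2.3421
n ≥ 2 + 5.410276·2.3421 = 2 + 12.6714 = 14.6714
⌈14.6714⌉ = 15

15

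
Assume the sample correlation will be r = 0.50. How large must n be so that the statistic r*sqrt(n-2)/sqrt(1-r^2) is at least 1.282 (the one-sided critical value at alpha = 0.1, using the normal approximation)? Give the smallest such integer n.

Need r·√(n−2)/√(1−r²) ≥ 1.282
√(n−2) ≥ 1.282·√(1−0.2500) / 0.50 = 1.282·0.866025 / 0.50 = 2.2205
n−2 ≥ 4.9306  ⇒  n ≥ 6.9306
Smallest integer n = 7

7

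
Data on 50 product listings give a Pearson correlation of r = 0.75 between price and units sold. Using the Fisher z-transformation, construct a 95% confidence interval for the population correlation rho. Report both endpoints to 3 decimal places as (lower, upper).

(0.596, 0.851)

z_r = atanh(0.75) = 0.972955;  SE = 1/√(n−3) = 1/√47 = 0.145865
z-limits: 0.972955 ± 1.960·0.145865 = 0.972955 ± 0.285895 = [0.687060, 1.258850]
ρ-limits: (tanh 0.687060, tanh 1.258850) = (0.596, 0.851)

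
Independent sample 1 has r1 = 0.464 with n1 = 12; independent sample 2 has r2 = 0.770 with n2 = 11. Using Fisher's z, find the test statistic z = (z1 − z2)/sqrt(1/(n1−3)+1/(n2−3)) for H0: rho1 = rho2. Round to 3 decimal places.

-1.066

Fisher z-transforms: z1 = atanh(0.464) = 0.502397, z2 = atanh(0.770) = 1.020328; difference d = -0.517931
Var(d) = 1/9 + 1/8 = 0.1111111 + 0.1250000 = 0.2361111
z = d/√Var(d) = -0.517931 / √0.2361111 = -0.517931 / 0.485913 = -1.066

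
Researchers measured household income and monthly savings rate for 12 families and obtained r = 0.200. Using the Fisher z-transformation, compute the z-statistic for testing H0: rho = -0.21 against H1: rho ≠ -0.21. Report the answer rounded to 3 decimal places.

z_r = atanh(0.200) = 0.202733,  z_0 = atanh(-0.21) = -0.213171
SE = 1/√(n−3) = 1/√9 = 0.333333
z = (z_r − z_0)/SE = (0.202733 − (-0.213171)) / 0.333333 = 0.415904 / 0.333333 = 1.248

1.248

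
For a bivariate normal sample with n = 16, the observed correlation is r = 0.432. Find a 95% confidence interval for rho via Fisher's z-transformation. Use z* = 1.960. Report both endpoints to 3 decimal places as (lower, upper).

Fisher z: z_r = atanh(r) = ½·ln((1+0.432)/(1−0.432)) = 0.462353
SE(z) = 1/√(n−3) = 1/√13 = 0.277350
95% ⇒ z* = 1.960; margin = 1.960·0.277350 = 0.543606
CI on z-scale: (-0.081253, 1.005959)
Back-transform: tanh(-0.081253) = -0.081075, tanh(1.005959) = 0.764085

(-0.081, 0.764)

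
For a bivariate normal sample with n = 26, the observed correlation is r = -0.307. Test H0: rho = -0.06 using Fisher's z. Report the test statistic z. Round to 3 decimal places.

Fisher z: atanh(-0.307) = -0.317230, atanh(-0.06) = -0.060072
z = (z_r − z_0)·√(n−3) = (-0.317230 − (-0.060072))·√23 = -0.257158 · 4.795832 = -1.233

-1.233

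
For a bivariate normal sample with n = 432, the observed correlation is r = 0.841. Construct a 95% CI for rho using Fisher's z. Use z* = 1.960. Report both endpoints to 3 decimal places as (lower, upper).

z_r = atanh(0.841) = 1.224580;  SE = 1/√(n−3) = 1/√429 = 0.048280
z-limits: 1.224580 ± 1.960·0.048280 = 1.224580 ± 0.094629 = [1.129951, 1.319209]
ρ-limits: (tanh 1.129951, tanh 1.319209) = (0.811, 0.867)

(0.811, 0.867)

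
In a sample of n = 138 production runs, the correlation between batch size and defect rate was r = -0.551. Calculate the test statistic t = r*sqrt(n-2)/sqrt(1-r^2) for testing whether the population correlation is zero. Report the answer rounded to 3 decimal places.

-7.700

t = r·√(n−2) / √(1−r²) with r = -0.551, n = 138
  = -0.551·√136 / √(1 − 0.303601)
  = -0.551·11.661904 / 0.834505
  = -6.425709 / 0.834505 = -7.700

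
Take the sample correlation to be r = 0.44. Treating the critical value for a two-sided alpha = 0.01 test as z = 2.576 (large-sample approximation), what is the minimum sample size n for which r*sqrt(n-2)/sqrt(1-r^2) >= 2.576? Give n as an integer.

Need r·√(n−2)/√(1−r²) ≥ 2.576
√(n−2) ≥ 2.576·√(1−0.1936) / 0.44 = 2.576·0.897998 / 0.44 = 5.2574
n−2 ≥ 27.6403  ⇒  n ≥ 29.6403
Smallest integer n = 30

30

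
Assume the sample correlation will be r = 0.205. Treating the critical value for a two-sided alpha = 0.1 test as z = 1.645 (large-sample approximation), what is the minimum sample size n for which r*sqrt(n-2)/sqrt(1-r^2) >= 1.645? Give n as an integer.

Need r·√(n−2)/√(1−r²) ≥ 1.645
√(n−2) ≥ 1.645·√(1−0.042025) / 0.205 = 1.645·0.978762 / 0.205 = 7.8540
n−2 ≥ 61.6853  ⇒  n ≥ 63.6853
Smallest integer n = 64

64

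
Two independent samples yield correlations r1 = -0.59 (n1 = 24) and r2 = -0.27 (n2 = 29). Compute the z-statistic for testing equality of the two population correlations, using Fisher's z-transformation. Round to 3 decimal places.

-1.366

Fisher z-transforms: z1 = atanh(-0.59) = -0.677666, z2 = atanh(-0.27) = -0.276864; difference d = -0.400802
Var(d) = 1/21 + 1/26 = 0.0476190 + 0.0384615 = 0.0860805
z = d/√Var(d) = -0.400802 / √0.0860805 = -0.400802 / 0.293395 = -1.366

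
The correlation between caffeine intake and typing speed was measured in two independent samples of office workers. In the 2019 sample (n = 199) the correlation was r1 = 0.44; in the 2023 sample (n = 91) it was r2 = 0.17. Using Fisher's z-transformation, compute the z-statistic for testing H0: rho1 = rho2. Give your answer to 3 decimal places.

2.342

Fisher z-transforms: z1 = atanh(0.44) = 0.472231, z2 = atanh(0.17) = 0.171667; difference d = 0.300564
Var(d) = 1/196 + 1/88 = 0.0051020 + 0.0113636 = 0.0164656
z = d/√Var(d) = 0.300564 / √0.0164656 = 0.300564 / 0.128318 = 2.342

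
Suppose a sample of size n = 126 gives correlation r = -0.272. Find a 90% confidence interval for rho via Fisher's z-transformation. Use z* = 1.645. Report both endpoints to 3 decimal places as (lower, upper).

z_r = atanh(-0.272) = -0.279022;  SE = 1/√(n−3) = 1/√123 = 0.090167
z-limits: -0.279022 ± 1.645·0.090167 = -0.279022 ± 0.148325 = [-0.427347, -0.130697]
ρ-limits: (tanh -0.427347, tanh -0.130697) = (-0.403, -0.130)

(-0.403, -0.130)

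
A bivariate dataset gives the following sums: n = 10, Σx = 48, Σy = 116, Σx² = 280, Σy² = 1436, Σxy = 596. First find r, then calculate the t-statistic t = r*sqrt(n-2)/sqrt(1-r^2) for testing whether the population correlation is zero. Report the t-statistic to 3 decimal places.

2.042

Numerator: nΣxy − (Σx)(Σy) = 10·596 − (48)(116) = 392
Denominator: √[(nΣx²−(Σx)²)(nΣy²−(Σy)²)]
  nΣx²−(Σx)² = 10·280 − 2304 = 496;  nΣy²−(Σy)² = 10·1436 − 13456 = 904
  √(496·904) = √448384 = 669.6148
r = 392 / 669.6148 = 0.5854
t = r·√(n−2)/√(1−r²) = 0.5854·√8 / √(1−0.342693) = 1.655761 / 0.810745 = 2.042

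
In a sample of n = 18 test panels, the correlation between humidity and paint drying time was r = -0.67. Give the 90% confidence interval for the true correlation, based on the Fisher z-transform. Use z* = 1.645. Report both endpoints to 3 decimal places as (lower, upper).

(-0.844, -0.368)

z_r = atanh(-0.67) = -0.810743;  SE = 1/√(n−3) = 1/√15 = 0.258199
z-limits: -0.810743 ± 1.645·0.258199 = -0.810743 ± 0.424737 = [-1.235480, -0.386006]
ρ-limits: (tanh -1.235480, tanh -0.386006) = (-0.844, -0.368)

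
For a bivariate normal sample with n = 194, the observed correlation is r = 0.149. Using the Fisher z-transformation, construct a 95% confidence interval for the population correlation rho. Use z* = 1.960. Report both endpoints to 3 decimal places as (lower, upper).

(0.008, 0.284)

Fisher z: z_r = atanh(r) = ½·ln((1+0.149)/(1−0.149)) = 0.150118
SE(z) = 1/√(n−3) = 1/√191 = 0.072357
95% ⇒ z* = 1.960; margin = 1.960·0.072357 = 0.141820
CI on z-scale: (0.008298, 0.291938)
Back-transform: tanh(0.008298) = 0.008298, tanh(0.291938) = 0.283918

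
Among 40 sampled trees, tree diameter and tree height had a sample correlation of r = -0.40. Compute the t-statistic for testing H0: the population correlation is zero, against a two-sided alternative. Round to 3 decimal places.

t = r·√(n−2) / √(1−r²) with r = -0.40, n = 40
  = -0.40·√38 / √(1 − 0.1600)
  = -0.40·6.164414 / 0.916515
  = -2.465766 / 0.916515 = -2.690

-2.690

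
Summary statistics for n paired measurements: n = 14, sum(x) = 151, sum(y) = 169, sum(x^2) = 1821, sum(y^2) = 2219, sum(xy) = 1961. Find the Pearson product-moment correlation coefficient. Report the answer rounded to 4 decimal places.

S_xy = nΣxy − ΣxΣy = 14·1961 − 151·169 = 27454 − 25519 = 1935
S_xx = nΣx² − (Σx)² = 14·1821 − 151² = 25494 − 22801 = 2693
S_yy = nΣy² − (Σy)² = 14·2219 − 169² = 31066 − 28561 = 2505
r = S_xy / √(S_xx·S_yy) = 1935 / √(2693·2505) = 1935 / √6745965 = 1935 / 2597.2996 = 0.7450

0.7450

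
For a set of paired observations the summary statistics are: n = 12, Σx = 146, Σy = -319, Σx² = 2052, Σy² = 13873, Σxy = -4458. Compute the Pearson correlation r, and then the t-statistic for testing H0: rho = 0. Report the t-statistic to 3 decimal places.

-1.698

Numerator: nΣxy − (Σx)(Σy) = 12·(-4458) − (146)(-319) = -6922
Denominator: √[(nΣx²−(Σx)²)(nΣy²−(Σy)²)]
  nΣx²−(Σx)² = 12·2052 − 21316 = 3308;  nΣy²−(Σy)² = 12·13873 − 101761 = 64715
  √(3308·64715) = √214077220 = 14631.3779
r = -6922 / 14631.3779 = -0.4731
t = r·√(n−2)/√(1−r²) = -0.4731·√10 / √(1−0.223824) = -1.496074 / 0.881009 = -1.698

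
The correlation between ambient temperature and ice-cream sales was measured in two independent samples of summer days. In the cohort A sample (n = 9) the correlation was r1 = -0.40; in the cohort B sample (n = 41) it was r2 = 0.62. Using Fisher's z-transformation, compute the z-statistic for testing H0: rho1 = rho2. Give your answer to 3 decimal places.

Fisher z-transforms: z1 = atanh(-0.40) = -0.423649, z2 = atanh(0.62) = 0.725005; difference d = -1.148654
Var(d) = 1/6 + 1/38 = 0.1666667 + 0.0263158 = 0.1929825
z = d/√Var(d) = -1.148654 / √0.1929825 = -1.148654 / 0.439298 = -2.615

-2.615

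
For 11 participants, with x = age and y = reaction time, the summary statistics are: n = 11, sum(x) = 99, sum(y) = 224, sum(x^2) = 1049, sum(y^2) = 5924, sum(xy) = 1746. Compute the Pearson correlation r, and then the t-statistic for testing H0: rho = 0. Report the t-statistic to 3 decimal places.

-2.147

Numerator: nΣxy − (Σx)(Σy) = 11·1746 − (99)(224) = -2970
Denominator: √[(nΣx²−(Σx)²)(nΣy²−(Σy)²)]
  nΣx²−(Σx)² = 11·1049 − 9801 = 1738;  nΣy²−(Σy)² = 11·5924 − 50176 = 14988
  √(1738·14988) = √26049144 = 5103.8362
r = -2970 / 5103.8362 = -0.5819
t = r·√(n−2)/√(1−r²) = -0.5819·√9 / √(1−0.338608) = -1.745700 / 0.813260 = -2.147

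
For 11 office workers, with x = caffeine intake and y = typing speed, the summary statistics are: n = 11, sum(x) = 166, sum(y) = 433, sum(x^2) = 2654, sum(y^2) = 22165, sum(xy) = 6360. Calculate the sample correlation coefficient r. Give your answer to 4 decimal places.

-0.1997

Numerator: nΣxy − (Σx)(Σy) = 11·6360 − (166)(433) = -1918
Denominator: √[(nΣx²−(Σx)²)(nΣy²−(Σy)²)]
  nΣx²−(Σx)² = 11·2654 − 27556 = 1638;  nΣy²−(Σy)² = 11·22165 − 187489 = 56326
  √(1638·56326) = √92261988 = 9605.3104
r = -1918 / 9605.3104 = -0.1997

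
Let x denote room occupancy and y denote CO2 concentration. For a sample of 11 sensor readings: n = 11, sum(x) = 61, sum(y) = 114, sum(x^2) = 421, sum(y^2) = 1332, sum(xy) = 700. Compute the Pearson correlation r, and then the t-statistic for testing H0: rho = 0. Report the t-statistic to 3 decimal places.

S_xy = nΣxy − ΣxΣy = 11·700 − 61·114 = 7700 − 6954 = 746
S_xx = nΣx² − (Σx)² = 11·421 − 61² = 4631 − 3721 = 910
S_yy = nΣy² − (Σy)² = 11·1332 − 114² = 14652 − 12996 = 1656
r = S_xy / √(S_xx·S_yy) = 746 / √(910·1656) = 746 / √1506960 = 746 / 1227.5830 = 0.6077
t = r·√(n−2)/√(1−r²) = 0.6077·√9 / √(1−0.369299) = 1.823100 / 0.794167 = 2.296

2.296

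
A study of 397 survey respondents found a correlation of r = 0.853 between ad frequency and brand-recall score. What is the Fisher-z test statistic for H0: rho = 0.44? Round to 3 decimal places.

Fisher z: atanh(0.853) = 1.267064, atanh(0.44) = 0.472231
z = (z_r − z_0)·√(n−3) = (1.267064 − 0.472231)·√394 = 0.794833 · 19.849433 = 15.777

15.777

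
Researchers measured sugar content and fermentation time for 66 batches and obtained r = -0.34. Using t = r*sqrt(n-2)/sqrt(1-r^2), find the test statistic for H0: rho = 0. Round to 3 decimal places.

-2.892

1 − r² = 1 − 0.1156 = 0.8844;  √(1−r²) = 0.940425
√(n−2) = √64 = 8.000000
t = r·√(n−2)/√(1−r²) = -0.34 · 8.000000 / 0.940425 = -2.892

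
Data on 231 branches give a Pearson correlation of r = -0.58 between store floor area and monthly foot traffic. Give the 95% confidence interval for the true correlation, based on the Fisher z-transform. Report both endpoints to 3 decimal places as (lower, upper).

Fisher z: z_r = atanh(r) = ½·ln((1+(-0.58))/(1−(-0.58))) = -0.662463
SE(z) = 1/√(n−3) = 1/√228 = 0.066227
95% ⇒ z* = 1.960; margin = 1.960·0.066227 = 0.129805
CI on z-scale: (-0.792268, -0.532658)
Back-transform: tanh(-0.792268) = -0.659692, tanh(-0.532658) = -0.487410

(-0.660, -0.487)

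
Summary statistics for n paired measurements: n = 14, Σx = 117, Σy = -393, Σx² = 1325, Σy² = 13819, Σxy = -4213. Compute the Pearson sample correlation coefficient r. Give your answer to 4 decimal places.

S_xy = nΣxy − ΣxΣy = 14·(-4213) − 117·(-393) = -58982 − (-45981) = -13001
S_xx = nΣx² − (Σx)² = 14·1325 − 117² = 18550 − 13689 = 4861
S_yy = nΣy² − (Σy)² = 14·13819 − (-393)² = 193466 − 154449 = 39017
r = S_xy / √(S_xx·S_yy) = -13001 / √(4861·39017) = -13001 / √189661637 = -13001 / 13771.7696 = -0.9440

-0.9440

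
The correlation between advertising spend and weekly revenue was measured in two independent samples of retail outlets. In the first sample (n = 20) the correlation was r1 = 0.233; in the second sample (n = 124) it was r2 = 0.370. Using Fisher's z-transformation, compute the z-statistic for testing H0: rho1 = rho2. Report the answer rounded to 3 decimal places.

-0.583

z1 = atanh(0.233) = 0.237359,  z2 = atanh(0.370) = 0.388423
SE = √(1/(n1−3) + 1/(n2−3)) = √(1/17 + 1/121) = √(0.0588235 + 0.0082645) = √0.0670880 = 0.259014
z = (z1 − z2)/SE = (0.237359 − 0.388423) / 0.259014 = -0.151064 / 0.259014 = -0.583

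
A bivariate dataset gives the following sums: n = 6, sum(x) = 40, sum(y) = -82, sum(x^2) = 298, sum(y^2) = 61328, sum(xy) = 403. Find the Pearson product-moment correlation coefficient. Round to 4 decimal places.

S_xy = nΣxy − ΣxΣy = 6·403 − 40·(-82) = 2418 − (-3280) = 5698
S_xx = nΣx² − (Σx)² = 6·298 − 40² = 1788 − 1600 = 188
S_yy = nΣy² − (Σy)² = 6·61328 − (-82)² = 367968 − 6724 = 361244
r = S_xy / √(S_xx·S_yy) = 5698 / √(188·361244) = 5698 / √67913872 = 5698 / 8240.9873 = 0.6914

0.6914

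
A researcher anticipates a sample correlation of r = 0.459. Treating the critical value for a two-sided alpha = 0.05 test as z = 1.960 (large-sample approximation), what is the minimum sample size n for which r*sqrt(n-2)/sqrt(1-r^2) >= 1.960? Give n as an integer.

Need r·√(n−2)/√(1−r²) ≥ 1.960
√(n−2) ≥ 1.960·√(1−0.210681) / 0.459 = 1.960·0.888436 / 0.459 = 3.7938
n−2 ≥ 14.3929  ⇒  n ≥ 16.3929
Smallest integer n = 17

17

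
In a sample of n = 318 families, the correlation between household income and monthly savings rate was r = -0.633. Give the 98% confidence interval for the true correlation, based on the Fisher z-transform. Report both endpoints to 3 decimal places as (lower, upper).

Fisher z: z_r = atanh(r) = ½·ln((1+(-0.633))/(1−(-0.633))) = -0.746406
SE(z) = 1/√(n−3) = 1/√315 = 0.056344
98% ⇒ z* = 2.326; margin = 2.326·0.056344 = 0.131056
CI on z-scale: (-0.877462, -0.615350)
Back-transform: tanh(-0.877462) = -0.705146, tanh(-0.615350) = -0.547882

(-0.705, -0.548)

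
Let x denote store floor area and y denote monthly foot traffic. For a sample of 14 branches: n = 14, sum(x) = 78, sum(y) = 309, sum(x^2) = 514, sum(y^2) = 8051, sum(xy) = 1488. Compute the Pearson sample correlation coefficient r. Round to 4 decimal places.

-0.7470

Numerator: nΣxy − (Σx)(Σy) = 14·1488 − (78)(309) = -3270
Denominator: √[(nΣx²−(Σx)²)(nΣy²−(Σy)²)]
  nΣx²−(Σx)² = 14·514 − 6084 = 1112;  nΣy²−(Σy)² = 14·8051 − 95481 = 17233
  √(1112·17233) = √19163096 = 4377.5674
r = -3270 / 4377.5674 = -0.7470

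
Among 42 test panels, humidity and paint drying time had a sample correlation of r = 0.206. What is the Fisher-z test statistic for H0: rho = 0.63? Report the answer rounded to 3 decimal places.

-3.325

z_r = atanh(0.206) = 0.208990,  z_0 = atanh(0.63) = 0.741416
SE = 1/√(n−3) = 1/√39 = 0.160128
z = (z_r − z_0)/SE = (0.208990 − 0.741416) / 0.160128 = -0.532426 / 0.160128 = -3.325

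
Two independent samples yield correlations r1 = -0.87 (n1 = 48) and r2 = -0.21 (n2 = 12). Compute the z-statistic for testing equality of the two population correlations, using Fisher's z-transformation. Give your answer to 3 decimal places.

Fisher z-transforms: z1 = atanh(-0.87) = -1.333080, z2 = atanh(-0.21) = -0.213171; difference d = -1.119909
Var(d) = 1/45 + 1/9 = 0.0222222 + 0.1111111 = 0.1333333
z = d/√Var(d) = -1.119909 / √0.1333333 = -1.119909 / 0.365148 = -3.067

-3.067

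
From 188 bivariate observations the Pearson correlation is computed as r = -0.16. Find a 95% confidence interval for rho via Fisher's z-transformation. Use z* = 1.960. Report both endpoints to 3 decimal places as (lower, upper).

(-0.296, -0.017)

z_r = atanh(-0.16) = -0.161387;  SE = 1/√(n−3) = 1/√185 = 0.073521
z-limits: -0.161387 ± 1.960·0.073521 = -0.161387 ± 0.144101 = [-0.305488, -0.017286]
ρ-limits: (tanh -0.305488, tanh -0.017286) = (-0.296, -0.017)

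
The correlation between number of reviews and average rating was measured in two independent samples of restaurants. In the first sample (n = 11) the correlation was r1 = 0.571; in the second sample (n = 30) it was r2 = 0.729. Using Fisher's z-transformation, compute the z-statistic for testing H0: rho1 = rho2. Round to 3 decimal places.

Fisher z-transforms: z1 = atanh(0.571) = 0.649005, z2 = atanh(0.729) = 0.926590; difference d = -0.277585
Var(d) = 1/8 + 1/27 = 0.1250000 + 0.0370370 = 0.1620370
z = d/√Var(d) = -0.277585 / √0.1620370 = -0.277585 / 0.402538 = -0.690

-0.690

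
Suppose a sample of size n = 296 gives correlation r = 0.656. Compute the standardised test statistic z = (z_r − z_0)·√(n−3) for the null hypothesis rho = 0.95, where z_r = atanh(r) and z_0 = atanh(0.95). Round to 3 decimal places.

z_r = atanh(0.656) = 0.785759,  z_0 = atanh(0.95) = 1.831781
SE = 1/√(n−3) = 1/√293 = 0.058421
z = (z_r − z_0)/SE = (0.785759 − 1.831781) / 0.058421 = -1.046022 / 0.058421 = -17.905

-17.905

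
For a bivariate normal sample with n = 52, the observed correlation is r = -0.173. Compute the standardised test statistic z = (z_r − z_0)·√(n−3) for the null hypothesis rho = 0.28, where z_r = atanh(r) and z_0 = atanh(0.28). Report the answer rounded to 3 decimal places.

z_r = atanh(-0.173) = -0.174758,  z_0 = atanh(0.28) = 0.287682
SE = 1/√(n−3) = 1/√49 = 0.142857
z = (z_r − z_0)/SE = (-0.174758 − 0.287682) / 0.142857 = -0.462440 / 0.142857 = -3.237

-3.237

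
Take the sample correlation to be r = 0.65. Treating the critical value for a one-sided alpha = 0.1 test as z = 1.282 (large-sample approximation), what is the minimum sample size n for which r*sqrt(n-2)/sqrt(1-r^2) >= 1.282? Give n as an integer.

Need r·√(n−2)/√(1−r²) ≥ 1.282
√(n−2) ≥ 1.282·√(1−0.4225) / 0.65 = 1.282·0.759934 / 0.65 = 1.4988
n−2 ≥ 2.2464  ⇒  n ≥ 4.2464
Smallest integer n = 5

5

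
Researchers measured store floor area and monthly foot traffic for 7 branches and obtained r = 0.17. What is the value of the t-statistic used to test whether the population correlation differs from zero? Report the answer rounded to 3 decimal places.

t = r·√(n−2) / √(1−r²) with r = 0.17, n = 7
  = 0.17·√5 / √(1 − 0.0289)
  = 0.17·2.236068 / 0.985444
  = 0.380132 / 0.985444 = 0.386

0.386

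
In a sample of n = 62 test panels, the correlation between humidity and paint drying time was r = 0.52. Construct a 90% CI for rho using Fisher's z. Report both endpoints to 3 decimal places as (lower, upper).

Fisher z: z_r = atanh(r) = ½·ln((1+0.52)/(1−0.52)) = 0.576340
SE(z) = 1/√(n−3) = 1/√59 = 0.130189
90% ⇒ z* = 1.645; margin = 1.645·0.130189 = 0.214161
CI on z-scale: (0.362179, 0.790501)
Back-transform: tanh(0.362179) = 0.347132, tanh(0.790501) = 0.658693

(0.347, 0.659)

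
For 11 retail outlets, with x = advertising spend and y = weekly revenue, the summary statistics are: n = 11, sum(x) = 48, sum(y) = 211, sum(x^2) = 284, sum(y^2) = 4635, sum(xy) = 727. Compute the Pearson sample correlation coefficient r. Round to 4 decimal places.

Numerator: nΣxy − (Σx)(Σy) = 11·727 − (48)(211) = -2131
Denominator: √[(nΣx²−(Σx)²)(nΣy²−(Σy)²)]
  nΣx²−(Σx)² = 11·284 − 2304 = 820;  nΣy²−(Σy)² = 11·4635 − 44521 = 6464
  √(820·6464) = √5300480 = 2302.2771
r = -2131 / 2302.2771 = -0.9256

-0.9256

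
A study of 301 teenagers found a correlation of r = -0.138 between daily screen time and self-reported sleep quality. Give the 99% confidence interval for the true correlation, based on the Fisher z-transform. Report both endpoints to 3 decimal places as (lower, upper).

(-0.280, 0.010)

z_r = atanh(-0.138) = -0.138886;  SE = 1/√(n−3) = 1/√298 = 0.057928
z-limits: -0.138886 ± 2.576·0.057928 = -0.138886 ± 0.149223 = [-0.288109, 0.010337]
ρ-limits: (tanh -0.288109, tanh 0.010337) = (-0.280, 0.010)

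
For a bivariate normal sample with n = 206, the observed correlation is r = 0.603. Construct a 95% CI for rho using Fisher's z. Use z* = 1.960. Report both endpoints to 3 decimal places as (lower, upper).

z_r = atanh(0.603) = 0.697848;  SE = 1/√(n−3) = 1/√203 = 0.070186
z-limits: 0.697848 ± 1.960·0.070186 = 0.697848 ± 0.137565 = [0.560283, 0.835413]
ρ-limits: (tanh 0.560283, tanh 0.835413) = (0.508, 0.683)

(0.508, 0.683)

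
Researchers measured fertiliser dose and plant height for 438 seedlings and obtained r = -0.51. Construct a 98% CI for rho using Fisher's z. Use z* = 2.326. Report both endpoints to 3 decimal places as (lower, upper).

z_r = atanh(-0.51) = -0.562730;  SE = 1/√(n−3) = 1/√435 = 0.047946
z-limits: -0.562730 ± 2.326·0.047946 = -0.562730 ± 0.111522 = [-0.674252, -0.451208]
ρ-limits: (tanh -0.674252, tanh -0.451208) = (-0.588, -0.423)

(-0.588, -0.423)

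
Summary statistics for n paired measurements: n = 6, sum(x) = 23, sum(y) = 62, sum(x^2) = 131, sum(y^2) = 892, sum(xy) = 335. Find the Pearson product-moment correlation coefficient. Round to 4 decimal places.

Numerator: nΣxy − (Σx)(Σy) = 6·335 − (23)(62) = 584
Denominator: √[(nΣx²−(Σx)²)(nΣy²−(Σy)²)]
  nΣx²−(Σx)² = 6·131 − 529 = 257;  nΣy²−(Σy)² = 6·892 − 3844 = 1508
  √(257·1508) = √387556 = 622.5400
r = 584 / 622.5400 = 0.9381

0.9381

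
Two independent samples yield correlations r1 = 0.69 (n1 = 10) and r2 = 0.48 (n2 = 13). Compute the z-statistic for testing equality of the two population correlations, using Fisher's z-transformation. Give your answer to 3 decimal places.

z1 = atanh(0.69) = 0.847956,  z2 = atanh(0.48) = 0.522984
SE = √(1/(n1−3) + 1/(n2−3)) = √(1/7 + 1/10) = √(0.1428571 + 0.1000000) = √0.2428571 = 0.492805
z = (z1 − z2)/SE = (0.847956 − 0.522984) / 0.492805 = 0.324972 / 0.492805 = 0.659

0.659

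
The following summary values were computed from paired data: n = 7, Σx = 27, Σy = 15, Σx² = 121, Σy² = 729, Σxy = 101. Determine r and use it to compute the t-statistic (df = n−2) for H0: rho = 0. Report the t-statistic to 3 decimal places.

0.970

S_xy = nΣxy − ΣxΣy = 7·101 − 27·15 = 707 − 405 = 302
S_xx = nΣx² − (Σx)² = 7·121 − 27² = 847 − 729 = 118
S_yy = nΣy² − (Σy)² = 7·729 − 15² = 5103 − 225 = 4878
r = S_xy / √(S_xx·S_yy) = 302 / √(118·4878) = 302 / √575604 = 302 / 758.6857 = 0.3981
t = r·√(n−2)/√(1−r²) = 0.3981·√5 / √(1−0.158484) = 0.890179 / 0.917342 = 0.970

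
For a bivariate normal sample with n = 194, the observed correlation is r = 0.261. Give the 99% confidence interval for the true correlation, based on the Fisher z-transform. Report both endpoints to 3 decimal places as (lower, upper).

z_r = atanh(0.261) = 0.267181;  SE = 1/√(n−3) = 1/√191 = 0.072357
z-limits: 0.267181 ± 2.576·0.072357 = 0.267181 ± 0.186392 = [0.080789, 0.453573]
ρ-limits: (tanh 0.080789, tanh 0.453573) = (0.081, 0.425)

(0.081, 0.425)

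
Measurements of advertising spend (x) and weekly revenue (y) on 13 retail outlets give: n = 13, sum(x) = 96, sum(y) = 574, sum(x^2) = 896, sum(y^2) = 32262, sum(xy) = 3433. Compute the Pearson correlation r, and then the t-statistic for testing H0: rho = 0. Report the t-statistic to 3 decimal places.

-3.328

Numerator: nΣxy − (Σx)(Σy) = 13·3433 − (96)(574) = -10475
Denominator: √[(nΣx²−(Σx)²)(nΣy²−(Σy)²)]
  nΣx²−(Σx)² = 13·896 − 9216 = 2432;  nΣy²−(Σy)² = 13·32262 − 329476 = 89930
  √(2432·89930) = √218709760 = 14788.8390
r = -10475 / 14788.8390 = -0.7083
t = r·√(n−2)/√(1−r²) = -0.7083·√11 / √(1−0.501689) = -2.349165 / 0.705911 = -3.328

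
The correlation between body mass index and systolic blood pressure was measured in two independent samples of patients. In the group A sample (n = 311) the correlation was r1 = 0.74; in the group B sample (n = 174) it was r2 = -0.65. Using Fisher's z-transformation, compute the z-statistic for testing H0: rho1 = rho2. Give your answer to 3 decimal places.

18.096

Fisher z-transforms: z1 = atanh(0.74) = 0.950479, z2 = atanh(-0.65) = -0.775299; difference d = 1.725778
Var(d) = 1/308 + 1/171 = 0.0032468 + 0.0058480 = 0.0090948
z = d/√Var(d) = 1.725778 / √0.0090948 = 1.725778 / 0.095367 = 18.096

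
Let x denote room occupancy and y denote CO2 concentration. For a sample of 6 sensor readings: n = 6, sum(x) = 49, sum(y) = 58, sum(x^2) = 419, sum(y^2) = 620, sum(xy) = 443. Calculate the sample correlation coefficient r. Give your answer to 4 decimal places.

-0.9174

Numerator: nΣxy − (Σx)(Σy) = 6·443 − (49)(58) = -184
Denominator: √[(nΣx²−(Σx)²)(nΣy²−(Σy)²)]
  nΣx²−(Σx)² = 6·419 − 2401 = 113;  nΣy²−(Σy)² = 6·620 − 3364 = 356
  √(113·356) = √40228 = 200.5692
r = -184 / 200.5692 = -0.9174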